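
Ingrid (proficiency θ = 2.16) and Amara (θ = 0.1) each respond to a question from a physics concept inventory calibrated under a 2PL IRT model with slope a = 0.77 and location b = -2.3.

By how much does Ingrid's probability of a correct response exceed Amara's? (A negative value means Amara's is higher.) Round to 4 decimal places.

P(θ) = 1 / (1 + exp(−a(θ − b)))
P(Ingrid) = 0.9688  [exponent 3.4342]
P(Amara) = 0.8639  [exponent 1.8480]
Difference = 0.9688 − 0.8639 = 0.1049

0.1049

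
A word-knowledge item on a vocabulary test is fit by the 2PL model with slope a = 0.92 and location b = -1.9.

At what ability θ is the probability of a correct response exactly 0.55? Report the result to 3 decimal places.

-1.682

P(θ) = 1 / (1 + exp(−a(θ − b)))
logit = ln(0.5500/0.4500) = 0.2007
θ = b + logit/(a) = -1.9 + 0.2007/0.9200 = -1.6819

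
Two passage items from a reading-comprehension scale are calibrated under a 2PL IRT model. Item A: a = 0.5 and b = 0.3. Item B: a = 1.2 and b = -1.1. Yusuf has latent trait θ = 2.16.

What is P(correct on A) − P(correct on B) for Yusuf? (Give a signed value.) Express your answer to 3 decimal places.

P(θ) = 1 / (1 + exp(−a(θ − b)))
P_A = 0.7171
P_B = 0.9804
P_A − P_B = -0.2633

-0.263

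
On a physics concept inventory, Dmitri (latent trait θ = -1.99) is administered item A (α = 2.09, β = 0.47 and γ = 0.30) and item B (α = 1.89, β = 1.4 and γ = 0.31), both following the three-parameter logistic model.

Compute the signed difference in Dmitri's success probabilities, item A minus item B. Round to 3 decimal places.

-0.007

P(θ) = γ + (1 − γ) · 1 / (1 + exp(−α(θ − β)))
P_A = 0.3041
P_B = 0.3111
P_A − P_B = -0.0071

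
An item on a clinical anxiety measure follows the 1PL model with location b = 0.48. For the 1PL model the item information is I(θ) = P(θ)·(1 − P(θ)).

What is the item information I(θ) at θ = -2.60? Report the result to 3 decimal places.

0.042

P = 1/(1+e^{3.0800}) = 0.0439
P(1−P) = 0.0439 × 0.9561 = 0.0420
I = P(1−P) = 0.04201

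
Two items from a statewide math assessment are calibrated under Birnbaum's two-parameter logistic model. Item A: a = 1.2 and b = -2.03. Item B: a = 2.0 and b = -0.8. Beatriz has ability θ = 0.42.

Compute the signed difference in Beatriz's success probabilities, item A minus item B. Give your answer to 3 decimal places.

0.030

P(θ) = 1 / (1 + exp(−a(θ − b)))
P_A = 0.9498
P_B = 0.9198
P_A − P_B = 0.0300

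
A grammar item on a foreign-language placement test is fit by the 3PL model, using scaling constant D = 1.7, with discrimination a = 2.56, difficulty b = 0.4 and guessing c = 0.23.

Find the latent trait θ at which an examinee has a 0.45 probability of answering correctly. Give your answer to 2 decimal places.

0.19

P(θ) = c + (1 − c) · 1 / (1 + exp(−D·a(θ − b)))
Remove guessing floor: (0.45 − 0.23)/(1 − 0.23) = 0.2857
logit = ln(0.2857/0.7143) = -0.9163
θ = b + logit/(1.7·a) = 0.4 + (-0.9163)/4.3520 = 0.1895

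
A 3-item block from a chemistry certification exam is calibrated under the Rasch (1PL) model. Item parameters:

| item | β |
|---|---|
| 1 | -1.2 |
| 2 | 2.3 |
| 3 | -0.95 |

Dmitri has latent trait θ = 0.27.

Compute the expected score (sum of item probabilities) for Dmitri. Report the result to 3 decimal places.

1.701

P(θ) = 1 / (1 + exp(−(θ − β)))
P_1 = 1/(1+e^{-1.4700}) = 0.8131
P_2 = 1/(1+e^{2.0300}) = 0.1161
P_3 = 1/(1+e^{-1.2200}) = 0.7721
E[score] = 0.8131 + 0.1161 + 0.7721 = 1.7012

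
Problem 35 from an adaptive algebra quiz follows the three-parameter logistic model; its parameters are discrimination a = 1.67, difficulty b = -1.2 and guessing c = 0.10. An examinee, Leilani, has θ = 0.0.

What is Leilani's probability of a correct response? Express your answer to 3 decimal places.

P(θ) = c + (1 − c) · 1 / (1 + exp(−a(θ − b)))
Exponent: 1.67 × (0.0 − (-1.2)) = 2.0040
1/(1 + e^{-2.0040}) = 0.8812
P = 0.10 + 0.90 × 0.8812 = 0.8931

0.893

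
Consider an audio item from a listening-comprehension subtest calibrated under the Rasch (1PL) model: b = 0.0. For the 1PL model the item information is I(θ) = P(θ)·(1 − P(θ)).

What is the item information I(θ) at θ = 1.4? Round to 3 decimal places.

0.159

P = 1/(1+e^{-1.4000}) = 0.8022
P(1−P) = 0.8022 × 0.1978 = 0.1587
I = P(1−P) = 0.15868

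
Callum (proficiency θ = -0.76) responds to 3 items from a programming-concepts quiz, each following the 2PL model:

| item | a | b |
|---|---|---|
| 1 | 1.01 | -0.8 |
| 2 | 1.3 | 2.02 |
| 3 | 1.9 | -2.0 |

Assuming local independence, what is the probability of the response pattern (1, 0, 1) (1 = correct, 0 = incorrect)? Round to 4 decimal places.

0.4537

P(θ) = 1 / (1 + exp(−a(θ − b)))
P_1 = 1/(1+e^{-0.0404}) = 0.5101
P_2 = 1/(1+e^{3.6140}) = 0.0262
P_3 = 1/(1+e^{-2.3560}) = 0.9134
L = P_1 × (1−P_2) × P_3 = 0.5101 × 0.9738 × 0.9134 = 0.45370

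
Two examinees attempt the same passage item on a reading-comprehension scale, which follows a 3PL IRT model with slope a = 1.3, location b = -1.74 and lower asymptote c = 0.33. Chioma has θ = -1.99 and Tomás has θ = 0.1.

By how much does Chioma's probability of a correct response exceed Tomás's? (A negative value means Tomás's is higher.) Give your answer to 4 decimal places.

-0.3328

P(θ) = c + (1 − c) · 1 / (1 + exp(−a(θ − b)))
P(Chioma) = 0.6110  [exponent -0.3250]
P(Tomás) = 0.9439  [exponent 2.3920]
Difference = 0.6110 − 0.9439 = -0.3328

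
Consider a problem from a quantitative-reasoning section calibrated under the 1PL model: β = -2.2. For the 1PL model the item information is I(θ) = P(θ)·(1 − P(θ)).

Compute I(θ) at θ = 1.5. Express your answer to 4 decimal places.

P = 1/(1+e^{-3.7000}) = 0.9759
P(1−P) = 0.9759 × 0.0241 = 0.0235
I = P(1−P) = 0.02354

0.0235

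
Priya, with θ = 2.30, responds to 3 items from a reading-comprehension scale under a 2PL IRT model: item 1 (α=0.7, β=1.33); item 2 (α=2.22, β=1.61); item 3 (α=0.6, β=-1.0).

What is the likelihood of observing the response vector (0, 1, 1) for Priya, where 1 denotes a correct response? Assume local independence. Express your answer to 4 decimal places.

0.2431

P(θ) = 1 / (1 + exp(−α(θ − β)))
P_1 = 1/(1+e^{-0.6790}) = 0.6635
P_2 = 1/(1+e^{-1.5318}) = 0.8223
P_3 = 1/(1+e^{-1.9800}) = 0.8787
L = (1−P_1) × P_2 × P_3 = 0.3365 × 0.8223 × 0.8787 = 0.24311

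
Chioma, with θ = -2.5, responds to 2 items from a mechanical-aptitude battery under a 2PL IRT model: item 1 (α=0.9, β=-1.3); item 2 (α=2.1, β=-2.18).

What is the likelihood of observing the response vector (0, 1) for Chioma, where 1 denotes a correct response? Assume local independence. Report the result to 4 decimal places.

P(θ) = 1 / (1 + exp(−α(θ − β)))
P_1 = 1/(1+e^{1.0800}) = 0.2535
P_2 = 1/(1+e^{0.6720}) = 0.3380
L = (1−P_1) × P_2 = 0.7465 × 0.3380 = 0.25235

0.2524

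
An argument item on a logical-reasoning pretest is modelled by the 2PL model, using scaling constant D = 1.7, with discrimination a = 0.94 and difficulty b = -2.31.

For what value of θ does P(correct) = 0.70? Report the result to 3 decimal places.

-1.780

P(θ) = 1 / (1 + exp(−D·a(θ − b)))
logit = ln(0.7000/0.3000) = 0.8473
θ = b + logit/(1.7·a) = -2.31 + 0.8473/1.5980 = -1.7798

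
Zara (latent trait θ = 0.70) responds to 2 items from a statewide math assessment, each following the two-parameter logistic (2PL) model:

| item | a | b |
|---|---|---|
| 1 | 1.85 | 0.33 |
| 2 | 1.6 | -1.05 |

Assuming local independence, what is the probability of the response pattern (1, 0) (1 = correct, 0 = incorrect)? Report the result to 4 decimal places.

0.0381

P(θ) = 1 / (1 + exp(−a(θ − b)))
P_1 = 1/(1+e^{-0.6845}) = 0.6647
P_2 = 1/(1+e^{-2.8000}) = 0.9427
L = P_1 × (1−P_2) = 0.6647 × 0.0573 = 0.03811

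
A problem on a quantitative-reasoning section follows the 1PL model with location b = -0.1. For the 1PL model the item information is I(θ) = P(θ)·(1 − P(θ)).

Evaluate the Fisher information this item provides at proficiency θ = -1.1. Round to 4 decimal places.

P = 1/(1+e^{1.0000}) = 0.2689
P(1−P) = 0.2689 × 0.7311 = 0.1966
I = P(1−P) = 0.19661

0.1966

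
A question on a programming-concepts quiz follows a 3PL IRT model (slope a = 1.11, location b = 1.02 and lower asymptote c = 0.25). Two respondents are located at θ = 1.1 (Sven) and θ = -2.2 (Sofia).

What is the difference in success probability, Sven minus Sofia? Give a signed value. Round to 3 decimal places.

0.371

P(θ) = c + (1 − c) · 1 / (1 + exp(−a(θ − b)))
P(Sven) = 0.6416  [exponent 0.0888]
P(Sofia) = 0.2705  [exponent -3.5742]
Difference = 0.6416 − 0.2705 = 0.3712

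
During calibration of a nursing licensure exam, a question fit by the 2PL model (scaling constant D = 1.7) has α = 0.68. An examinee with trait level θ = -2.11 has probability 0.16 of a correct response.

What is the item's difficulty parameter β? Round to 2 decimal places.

P(θ) = 1 / (1 + exp(−D·α(θ − β)))
logit(0.16) = ln(0.16/0.84) = -1.6582
β = θ − logit/(1.7·α) = -2.11 − (-1.6582)/1.1560 = -0.6755

-0.68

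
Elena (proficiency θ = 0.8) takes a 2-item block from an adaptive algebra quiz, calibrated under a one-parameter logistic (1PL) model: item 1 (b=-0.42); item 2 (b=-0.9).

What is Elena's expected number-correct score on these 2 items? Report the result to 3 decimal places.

1.618

P(θ) = 1 / (1 + exp(−(θ − b)))
P_1 = 1/(1+e^{-1.2200}) = 0.7721
P_2 = 1/(1+e^{-1.7000}) = 0.8455
E[score] = 0.7721 + 0.8455 = 1.6176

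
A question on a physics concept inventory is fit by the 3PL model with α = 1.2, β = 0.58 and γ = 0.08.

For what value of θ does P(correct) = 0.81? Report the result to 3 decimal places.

P(θ) = γ + (1 − γ) · 1 / (1 + exp(−α(θ − β)))
Remove guessing floor: (0.81 − 0.08)/(1 − 0.08) = 0.7935
logit = ln(0.7935/0.2065) = 1.3460
θ = β + logit/(α) = 0.58 + 1.3460/1.2000 = 1.7017

1.702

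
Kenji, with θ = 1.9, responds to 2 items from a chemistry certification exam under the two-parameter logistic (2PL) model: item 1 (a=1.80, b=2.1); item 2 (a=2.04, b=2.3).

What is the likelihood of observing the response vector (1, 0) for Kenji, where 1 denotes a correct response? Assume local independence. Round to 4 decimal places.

0.2850

P(θ) = 1 / (1 + exp(−a(θ − b)))
P_1 = 1/(1+e^{0.3600}) = 0.4110
P_2 = 1/(1+e^{0.8160}) = 0.3066
L = P_1 × (1−P_2) = 0.4110 × 0.6934 = 0.28495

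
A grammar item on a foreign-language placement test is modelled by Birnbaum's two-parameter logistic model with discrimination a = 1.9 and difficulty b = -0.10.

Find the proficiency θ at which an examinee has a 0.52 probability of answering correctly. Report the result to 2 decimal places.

-0.06

P(θ) = 1 / (1 + exp(−a(θ − b)))
logit = ln(0.5200/0.4800) = 0.0800
θ = b + logit/(a) = -0.10 + 0.0800/1.9000 = -0.0579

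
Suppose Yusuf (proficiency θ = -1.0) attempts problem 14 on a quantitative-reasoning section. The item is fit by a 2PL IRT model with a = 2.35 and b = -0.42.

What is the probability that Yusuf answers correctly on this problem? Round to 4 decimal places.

0.2038

P(θ) = 1 / (1 + exp(−a(θ − b)))
Exponent: 2.35 × (-1.0 − (-0.42)) = -1.3630
1/(1 + e^{1.3630}) = 0.2038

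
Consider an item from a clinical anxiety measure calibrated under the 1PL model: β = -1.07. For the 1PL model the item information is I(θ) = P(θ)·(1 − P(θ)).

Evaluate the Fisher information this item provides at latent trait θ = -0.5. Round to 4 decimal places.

P = 1/(1+e^{-0.5700}) = 0.6388
P(1−P) = 0.6388 × 0.3612 = 0.2307
I = P(1−P) = 0.23074

0.2307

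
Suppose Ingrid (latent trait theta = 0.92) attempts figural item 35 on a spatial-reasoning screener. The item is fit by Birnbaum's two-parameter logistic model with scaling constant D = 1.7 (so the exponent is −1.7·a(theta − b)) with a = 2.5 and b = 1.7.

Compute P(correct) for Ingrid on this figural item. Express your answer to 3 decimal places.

0.035

P(theta) = 1 / (1 + exp(−D·a(theta − b)))
Exponent: 1.7 × 2.5 × (0.92 − 1.7) = -3.3150
1/(1 + e^{3.3150}) = 0.0351
P = 0.0351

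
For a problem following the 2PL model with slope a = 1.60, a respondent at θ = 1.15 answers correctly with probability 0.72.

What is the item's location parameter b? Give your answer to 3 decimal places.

P(θ) = 1 / (1 + exp(−a(θ − b)))
logit(0.72) = ln(0.72/0.28) = 0.9445
b = θ − logit/(a) = 1.15 − 0.9445/1.6000 = 0.5597

0.560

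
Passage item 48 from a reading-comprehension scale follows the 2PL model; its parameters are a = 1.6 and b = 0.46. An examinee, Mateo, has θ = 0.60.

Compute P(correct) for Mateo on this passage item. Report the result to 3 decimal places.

P(θ) = 1 / (1 + exp(−a(θ − b)))
Exponent: 1.6 × (0.60 − 0.46) = 0.2240
1/(1 + e^{-0.2240}) = 0.5558

0.556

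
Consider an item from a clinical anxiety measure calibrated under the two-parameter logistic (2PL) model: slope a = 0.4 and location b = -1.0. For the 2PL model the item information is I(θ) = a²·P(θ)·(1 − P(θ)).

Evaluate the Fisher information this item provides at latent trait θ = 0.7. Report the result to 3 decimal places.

0.036

P = 1/(1+e^{-0.6800}) = 0.6637
P(1−P) = 0.6637 × 0.3363 = 0.2232
I = a² × P(1−P) = 0.4² × 0.2232 = 0.03571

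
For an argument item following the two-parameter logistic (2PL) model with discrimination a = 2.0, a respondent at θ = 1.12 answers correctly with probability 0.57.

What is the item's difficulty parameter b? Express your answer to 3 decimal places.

0.979

P(θ) = 1 / (1 + exp(−a(θ − b)))
logit(0.57) = ln(0.57/0.43) = 0.2819
b = θ − logit/(a) = 1.12 − 0.2819/2.0000 = 0.9791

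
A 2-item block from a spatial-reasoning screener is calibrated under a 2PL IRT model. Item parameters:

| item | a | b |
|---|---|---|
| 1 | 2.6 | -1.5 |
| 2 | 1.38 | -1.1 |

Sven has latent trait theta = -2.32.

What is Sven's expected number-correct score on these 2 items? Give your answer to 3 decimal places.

P(theta) = 1 / (1 + exp(−a(theta − b)))
P_1 = 1/(1+e^{2.1320}) = 0.1060
P_2 = 1/(1+e^{1.6836}) = 0.1566
E[score] = 0.1060 + 0.1566 = 0.2626

0.263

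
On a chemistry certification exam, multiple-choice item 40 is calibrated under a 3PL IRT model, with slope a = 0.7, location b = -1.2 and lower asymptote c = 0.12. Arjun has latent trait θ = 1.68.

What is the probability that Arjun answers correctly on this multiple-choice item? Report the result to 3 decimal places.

P(θ) = c + (1 − c) · 1 / (1 + exp(−a(θ − b)))
Exponent: 0.7 × (1.68 − (-1.2)) = 2.0160
1/(1 + e^{-2.0160}) = 0.8825
P = 0.12 + 0.88 × 0.8825 = 0.8966

0.897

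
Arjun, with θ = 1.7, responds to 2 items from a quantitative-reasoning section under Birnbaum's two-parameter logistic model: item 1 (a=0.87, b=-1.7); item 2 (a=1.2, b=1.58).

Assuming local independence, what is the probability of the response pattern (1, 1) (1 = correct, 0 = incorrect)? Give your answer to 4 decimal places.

P(θ) = 1 / (1 + exp(−a(θ − b)))
P_1 = 1/(1+e^{-2.9580}) = 0.9506
P_2 = 1/(1+e^{-0.1440}) = 0.5359
L = P_1 × P_2 = 0.9506 × 0.5359 = 0.50948

0.5095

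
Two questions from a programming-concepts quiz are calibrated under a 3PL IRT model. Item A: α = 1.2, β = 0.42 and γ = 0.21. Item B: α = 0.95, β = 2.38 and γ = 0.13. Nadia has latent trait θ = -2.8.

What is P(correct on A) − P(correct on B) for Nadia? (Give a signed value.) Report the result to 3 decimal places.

0.090

P(θ) = γ + (1 − γ) · 1 / (1 + exp(−α(θ − β)))
P_A = 0.2262
P_B = 0.1363
P_A − P_B = 0.0899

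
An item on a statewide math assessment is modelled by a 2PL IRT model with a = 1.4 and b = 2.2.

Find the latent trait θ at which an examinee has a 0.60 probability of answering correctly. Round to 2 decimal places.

P(θ) = 1 / (1 + exp(−a(θ − b)))
logit = ln(0.6000/0.4000) = 0.4055
θ = b + logit/(a) = 2.2 + 0.4055/1.4000 = 2.4896

2.49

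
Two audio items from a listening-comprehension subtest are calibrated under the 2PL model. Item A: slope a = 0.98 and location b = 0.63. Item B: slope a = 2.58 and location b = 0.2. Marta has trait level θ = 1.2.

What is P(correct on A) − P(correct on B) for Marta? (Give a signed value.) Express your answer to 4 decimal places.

-0.2934

P(θ) = 1 / (1 + exp(−a(θ − b)))
P_A = 0.6361
P_B = 0.9296
P_A − P_B = -0.2934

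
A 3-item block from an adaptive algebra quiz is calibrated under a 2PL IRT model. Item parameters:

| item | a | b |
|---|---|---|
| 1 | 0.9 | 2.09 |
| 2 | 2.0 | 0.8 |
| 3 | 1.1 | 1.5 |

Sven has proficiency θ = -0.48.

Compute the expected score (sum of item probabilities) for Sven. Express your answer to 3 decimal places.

0.264

P(θ) = 1 / (1 + exp(−a(θ − b)))
P_1 = 1/(1+e^{2.3130}) = 0.0901
P_2 = 1/(1+e^{2.5600}) = 0.0718
P_3 = 1/(1+e^{2.1780}) = 0.1017
E[score] = 0.0901 + 0.0718 + 0.1017 = 0.2636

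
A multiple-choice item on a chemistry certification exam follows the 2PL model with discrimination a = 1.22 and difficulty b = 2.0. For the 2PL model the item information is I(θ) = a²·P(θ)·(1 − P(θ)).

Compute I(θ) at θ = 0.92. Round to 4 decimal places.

0.2480

P = 1/(1+e^{1.3176}) = 0.2112
P(1−P) = 0.2112 × 0.7888 = 0.1666
I = a² × P(1−P) = 1.22² × 0.1666 = 0.24797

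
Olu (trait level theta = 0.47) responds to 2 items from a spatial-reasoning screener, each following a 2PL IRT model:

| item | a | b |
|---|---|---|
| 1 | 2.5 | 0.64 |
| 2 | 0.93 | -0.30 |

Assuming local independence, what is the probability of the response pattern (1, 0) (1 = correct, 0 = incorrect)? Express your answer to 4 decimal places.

P(theta) = 1 / (1 + exp(−a(theta − b)))
P_1 = 1/(1+e^{0.4250}) = 0.3953
P_2 = 1/(1+e^{-0.7161}) = 0.6717
L = P_1 × (1−P_2) = 0.3953 × 0.3283 = 0.12977

0.1298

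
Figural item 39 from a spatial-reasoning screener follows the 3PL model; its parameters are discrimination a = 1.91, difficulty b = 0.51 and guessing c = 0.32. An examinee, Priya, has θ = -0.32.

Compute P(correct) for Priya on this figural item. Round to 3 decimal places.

P(θ) = c + (1 − c) · 1 / (1 + exp(−a(θ − b)))
Exponent: 1.91 × (-0.32 − 0.51) = -1.5853
1/(1 + e^{1.5853}) = 0.1700
P = 0.32 + 0.68 × 0.1700 = 0.4356

0.436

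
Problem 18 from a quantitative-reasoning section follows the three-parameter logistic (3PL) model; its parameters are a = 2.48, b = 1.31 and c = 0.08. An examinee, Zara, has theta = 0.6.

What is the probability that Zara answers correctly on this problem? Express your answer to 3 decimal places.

P(theta) = c + (1 − c) · 1 / (1 + exp(−a(theta − b)))
Exponent: 2.48 × (0.6 − 1.31) = -1.7608
1/(1 + e^{1.7608}) = 0.1467
P = 0.08 + 0.92 × 0.1467 = 0.2150

0.215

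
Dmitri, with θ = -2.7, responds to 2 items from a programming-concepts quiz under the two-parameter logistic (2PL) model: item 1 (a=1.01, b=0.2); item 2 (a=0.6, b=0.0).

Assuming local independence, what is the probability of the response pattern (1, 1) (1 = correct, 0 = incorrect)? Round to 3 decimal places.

P(θ) = 1 / (1 + exp(−a(θ − b)))
P_1 = 1/(1+e^{2.9290}) = 0.0507
P_2 = 1/(1+e^{1.6200}) = 0.1652
L = P_1 × P_2 = 0.0507 × 0.1652 = 0.00838

0.008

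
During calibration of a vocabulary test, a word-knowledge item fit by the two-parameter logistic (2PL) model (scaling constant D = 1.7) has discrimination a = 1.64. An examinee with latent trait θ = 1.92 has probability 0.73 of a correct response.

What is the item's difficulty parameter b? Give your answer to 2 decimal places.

P(θ) = 1 / (1 + exp(−D·a(θ − b)))
logit(0.73) = ln(0.73/0.27) = 0.9946
b = θ − logit/(1.7·a) = 1.92 − 0.9946/2.7880 = 1.5632

1.56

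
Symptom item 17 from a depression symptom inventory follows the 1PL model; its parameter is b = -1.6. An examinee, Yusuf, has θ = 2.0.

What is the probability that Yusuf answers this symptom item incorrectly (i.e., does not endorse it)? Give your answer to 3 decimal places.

0.027

P(θ) = 1 / (1 + exp(−(θ − b)))
Exponent: (2.0 − (-1.6)) = 3.6000
1/(1 + e^{-3.6000}) = 0.9734
P = 0.9734
P(incorrect) = 1 − 0.9734 = 0.0266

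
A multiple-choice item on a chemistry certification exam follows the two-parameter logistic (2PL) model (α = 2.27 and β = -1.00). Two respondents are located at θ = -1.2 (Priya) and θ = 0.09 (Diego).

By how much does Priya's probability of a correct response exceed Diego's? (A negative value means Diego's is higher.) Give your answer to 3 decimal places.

P(θ) = 1 / (1 + exp(−α(θ − β)))
P(Priya) = 0.3884  [exponent -0.4540]
P(Diego) = 0.9223  [exponent 2.4743]
Difference = 0.3884 − 0.9223 = -0.5339

-0.534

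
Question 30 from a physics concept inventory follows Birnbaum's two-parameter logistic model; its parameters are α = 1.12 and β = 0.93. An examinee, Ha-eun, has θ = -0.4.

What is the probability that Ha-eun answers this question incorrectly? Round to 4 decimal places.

0.8160

P(θ) = 1 / (1 + exp(−α(θ − β)))
Exponent: 1.12 × (-0.4 − 0.93) = -1.4896
1/(1 + e^{1.4896}) = 0.1840
P(incorrect) = 1 − 0.1840 = 0.8160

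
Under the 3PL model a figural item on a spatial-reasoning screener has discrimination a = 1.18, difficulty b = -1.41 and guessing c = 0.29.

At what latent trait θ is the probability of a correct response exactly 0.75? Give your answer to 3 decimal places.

-0.893

P(θ) = c + (1 − c) · 1 / (1 + exp(−a(θ − b)))
Remove guessing floor: (0.75 − 0.29)/(1 − 0.29) = 0.6479
logit = ln(0.6479/0.3521) = 0.6098
θ = b + logit/(a) = -1.41 + 0.6098/1.1800 = -0.8932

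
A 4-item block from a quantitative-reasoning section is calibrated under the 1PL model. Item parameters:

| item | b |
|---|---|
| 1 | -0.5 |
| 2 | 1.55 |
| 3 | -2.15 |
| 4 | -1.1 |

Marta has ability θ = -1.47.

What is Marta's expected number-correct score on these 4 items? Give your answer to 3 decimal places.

P(θ) = 1 / (1 + exp(−(θ − b)))
P_1 = 1/(1+e^{0.9700}) = 0.2749
P_2 = 1/(1+e^{3.0200}) = 0.0465
P_3 = 1/(1+e^{-0.6800}) = 0.6637
P_4 = 1/(1+e^{0.3700}) = 0.4085
E[score] = 0.2749 + 0.0465 + 0.6637 + 0.4085 = 1.3937

1.394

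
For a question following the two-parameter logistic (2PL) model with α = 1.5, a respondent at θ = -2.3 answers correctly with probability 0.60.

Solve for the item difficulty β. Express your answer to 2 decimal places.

-2.57

P(θ) = 1 / (1 + exp(−α(θ − β)))
logit(0.60) = ln(0.60/0.40) = 0.4055
β = θ − logit/(α) = -2.3 − 0.4055/1.5000 = -2.5703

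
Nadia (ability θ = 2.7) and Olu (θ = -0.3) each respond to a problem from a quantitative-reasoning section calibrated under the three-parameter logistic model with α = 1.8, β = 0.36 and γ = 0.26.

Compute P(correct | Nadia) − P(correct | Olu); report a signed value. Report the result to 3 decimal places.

P(θ) = γ + (1 − γ) · 1 / (1 + exp(−α(θ − β)))
P(Nadia) = 0.9892  [exponent 4.2120]
P(Olu) = 0.4329  [exponent -1.1880]
Difference = 0.9892 − 0.4329 = 0.5563

0.556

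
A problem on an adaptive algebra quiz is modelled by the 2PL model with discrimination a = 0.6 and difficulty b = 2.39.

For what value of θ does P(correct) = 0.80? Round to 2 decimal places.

4.70

P(θ) = 1 / (1 + exp(−a(θ − b)))
logit = ln(0.8000/0.2000) = 1.3863
θ = b + logit/(a) = 2.39 + 1.3863/0.6000 = 4.7005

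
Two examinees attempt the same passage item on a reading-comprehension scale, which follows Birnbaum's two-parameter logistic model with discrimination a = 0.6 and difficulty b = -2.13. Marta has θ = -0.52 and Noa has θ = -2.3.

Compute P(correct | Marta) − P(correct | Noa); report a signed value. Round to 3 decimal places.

0.250

P(θ) = 1 / (1 + exp(−a(θ − b)))
P(Marta) = 0.7243  [exponent 0.9660]
P(Noa) = 0.4745  [exponent -0.1020]
Difference = 0.7243 − 0.4745 = 0.2498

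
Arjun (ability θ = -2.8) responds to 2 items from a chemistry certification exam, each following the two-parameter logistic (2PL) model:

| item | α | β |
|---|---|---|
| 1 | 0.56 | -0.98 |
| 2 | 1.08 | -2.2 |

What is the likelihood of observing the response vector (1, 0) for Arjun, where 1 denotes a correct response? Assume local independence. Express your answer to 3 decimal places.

P(θ) = 1 / (1 + exp(−α(θ − β)))
P_1 = 1/(1+e^{1.0192}) = 0.2652
P_2 = 1/(1+e^{0.6480}) = 0.3434
L = P_1 × (1−P_2) = 0.2652 × 0.6566 = 0.17411

0.174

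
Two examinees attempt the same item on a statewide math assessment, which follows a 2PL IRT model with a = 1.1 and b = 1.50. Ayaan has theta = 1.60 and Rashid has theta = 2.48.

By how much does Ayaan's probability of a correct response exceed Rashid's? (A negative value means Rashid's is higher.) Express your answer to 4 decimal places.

P(theta) = 1 / (1 + exp(−a(theta − b)))
P(Ayaan) = 0.5275  [exponent 0.1100]
P(Rashid) = 0.7461  [exponent 1.0780]
Difference = 0.5275 − 0.7461 = -0.2186

-0.2186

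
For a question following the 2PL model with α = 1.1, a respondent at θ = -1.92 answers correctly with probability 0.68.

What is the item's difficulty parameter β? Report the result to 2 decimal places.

-2.61

P(θ) = 1 / (1 + exp(−α(θ − β)))
logit(0.68) = ln(0.68/0.32) = 0.7538
β = θ − logit/(α) = -1.92 − 0.7538/1.1000 = -2.6052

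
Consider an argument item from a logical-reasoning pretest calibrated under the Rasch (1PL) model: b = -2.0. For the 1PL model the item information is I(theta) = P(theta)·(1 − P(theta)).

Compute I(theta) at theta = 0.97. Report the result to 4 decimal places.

0.0464

P = 1/(1+e^{-2.9700}) = 0.9512
P(1−P) = 0.9512 × 0.0488 = 0.0464
I = P(1−P) = 0.04642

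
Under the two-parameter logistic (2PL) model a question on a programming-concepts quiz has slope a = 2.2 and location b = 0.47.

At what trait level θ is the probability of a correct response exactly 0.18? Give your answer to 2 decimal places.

P(θ) = 1 / (1 + exp(−a(θ − b)))
logit = ln(0.1800/0.8200) = -1.5163
θ = b + logit/(a) = 0.47 + (-1.5163)/2.2000 = -0.2192

-0.22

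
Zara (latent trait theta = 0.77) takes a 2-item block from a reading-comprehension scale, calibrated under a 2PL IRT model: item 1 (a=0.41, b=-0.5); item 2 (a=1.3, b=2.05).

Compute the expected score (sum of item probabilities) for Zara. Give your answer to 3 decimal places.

0.787

P(theta) = 1 / (1 + exp(−a(theta − b)))
P_1 = 1/(1+e^{-0.5207}) = 0.6273
P_2 = 1/(1+e^{1.6640}) = 0.1592
E[score] = 0.6273 + 0.1592 = 0.7865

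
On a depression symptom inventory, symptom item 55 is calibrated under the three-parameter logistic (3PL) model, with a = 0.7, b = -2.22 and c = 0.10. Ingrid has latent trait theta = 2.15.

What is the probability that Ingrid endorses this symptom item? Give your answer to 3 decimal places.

P(theta) = c + (1 − c) · 1 / (1 + exp(−a(theta − b)))
Exponent: 0.7 × (2.15 − (-2.22)) = 3.0590
1/(1 + e^{-3.0590}) = 0.9552
P = 0.10 + 0.90 × 0.9552 = 0.9597

0.960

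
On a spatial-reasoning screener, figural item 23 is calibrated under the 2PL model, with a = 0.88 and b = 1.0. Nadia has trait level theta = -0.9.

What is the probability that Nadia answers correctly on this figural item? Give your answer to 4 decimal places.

P(theta) = 1 / (1 + exp(−a(theta − b)))
Exponent: 0.88 × (-0.9 − 1.0) = -1.6720
1/(1 + e^{1.6720}) = 0.1582

0.1582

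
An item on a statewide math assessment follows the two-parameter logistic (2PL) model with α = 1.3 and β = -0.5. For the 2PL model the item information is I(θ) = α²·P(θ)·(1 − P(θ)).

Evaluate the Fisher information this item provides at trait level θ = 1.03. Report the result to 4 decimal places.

0.1789

P = 1/(1+e^{-1.9890}) = 0.8796
P(1−P) = 0.8796 × 0.1204 = 0.1059
I = α² × P(1−P) = 1.3² × 0.1059 = 0.17893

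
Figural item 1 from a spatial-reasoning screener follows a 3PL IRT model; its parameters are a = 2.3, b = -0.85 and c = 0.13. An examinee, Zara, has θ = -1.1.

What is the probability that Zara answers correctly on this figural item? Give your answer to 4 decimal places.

P(θ) = c + (1 − c) · 1 / (1 + exp(−a(θ − b)))
Exponent: 2.3 × (-1.1 − (-0.85)) = -0.5750
1/(1 + e^{0.5750}) = 0.3601
P = 0.13 + 0.87 × 0.3601 = 0.4433

0.4433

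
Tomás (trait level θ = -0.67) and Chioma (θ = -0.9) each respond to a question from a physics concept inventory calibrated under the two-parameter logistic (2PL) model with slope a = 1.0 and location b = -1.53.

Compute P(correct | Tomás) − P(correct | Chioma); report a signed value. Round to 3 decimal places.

P(θ) = 1 / (1 + exp(−a(θ − b)))
P(Tomás) = 0.7027  [exponent 0.8600]
P(Chioma) = 0.6525  [exponent 0.6300]
Difference = 0.7027 − 0.6525 = 0.0502

0.050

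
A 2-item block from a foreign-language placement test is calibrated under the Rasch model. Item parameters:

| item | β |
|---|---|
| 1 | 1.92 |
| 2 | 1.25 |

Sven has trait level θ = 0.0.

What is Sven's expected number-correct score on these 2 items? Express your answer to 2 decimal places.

0.35

P(θ) = 1 / (1 + exp(−(θ − β)))
P_1 = 1/(1+e^{1.9200}) = 0.1279
P_2 = 1/(1+e^{1.2500}) = 0.2227
E[score] = 0.1279 + 0.2227 = 0.3506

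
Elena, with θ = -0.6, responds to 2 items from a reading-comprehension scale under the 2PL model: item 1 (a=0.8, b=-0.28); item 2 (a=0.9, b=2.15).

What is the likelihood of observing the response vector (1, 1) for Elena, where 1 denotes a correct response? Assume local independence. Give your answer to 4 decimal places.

0.0339

P(θ) = 1 / (1 + exp(−a(θ − b)))
P_1 = 1/(1+e^{0.2560}) = 0.4363
P_2 = 1/(1+e^{2.4750}) = 0.0776
L = P_1 × P_2 = 0.4363 × 0.0776 = 0.03387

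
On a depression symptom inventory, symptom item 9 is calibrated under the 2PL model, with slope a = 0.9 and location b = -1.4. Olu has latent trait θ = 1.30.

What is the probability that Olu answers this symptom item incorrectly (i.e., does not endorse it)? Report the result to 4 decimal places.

0.0809

P(θ) = 1 / (1 + exp(−a(θ − b)))
Exponent: 0.9 × (1.30 − (-1.4)) = 2.4300
1/(1 + e^{-2.4300}) = 0.9191
P(incorrect) = 1 − 0.9191 = 0.0809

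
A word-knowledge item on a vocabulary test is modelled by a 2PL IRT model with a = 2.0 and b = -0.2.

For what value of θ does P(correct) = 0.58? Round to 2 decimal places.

-0.04

P(θ) = 1 / (1 + exp(−a(θ − b)))
logit = ln(0.5800/0.4200) = 0.3228
θ = b + logit/(a) = -0.2 + 0.3228/2.0000 = -0.0386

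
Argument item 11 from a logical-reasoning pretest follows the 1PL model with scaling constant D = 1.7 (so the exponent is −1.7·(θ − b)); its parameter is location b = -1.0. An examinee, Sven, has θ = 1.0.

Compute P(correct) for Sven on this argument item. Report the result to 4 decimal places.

0.9677

P(θ) = 1 / (1 + exp(−D·(θ − b)))
Exponent: 1.7 × (1.0 − (-1.0)) = 3.4000
1/(1 + e^{-3.4000}) = 0.9677
P = 0.9677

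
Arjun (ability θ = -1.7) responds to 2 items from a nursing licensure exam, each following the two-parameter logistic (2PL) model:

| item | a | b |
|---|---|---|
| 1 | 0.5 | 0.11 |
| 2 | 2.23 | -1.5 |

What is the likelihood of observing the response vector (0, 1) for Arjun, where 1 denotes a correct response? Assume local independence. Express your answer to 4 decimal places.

0.2779

P(θ) = 1 / (1 + exp(−a(θ − b)))
P_1 = 1/(1+e^{0.9050}) = 0.2880
P_2 = 1/(1+e^{0.4460}) = 0.3903
L = (1−P_1) × P_2 = 0.7120 × 0.3903 = 0.27789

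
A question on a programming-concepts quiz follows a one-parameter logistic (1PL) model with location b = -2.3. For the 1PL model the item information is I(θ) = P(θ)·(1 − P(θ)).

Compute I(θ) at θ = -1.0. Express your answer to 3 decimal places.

0.168

P = 1/(1+e^{-1.3000}) = 0.7858
P(1−P) = 0.7858 × 0.2142 = 0.1683
I = P(1−P) = 0.16830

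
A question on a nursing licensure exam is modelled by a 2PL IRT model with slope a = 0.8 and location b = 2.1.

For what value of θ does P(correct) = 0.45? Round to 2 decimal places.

1.85

P(θ) = 1 / (1 + exp(−a(θ − b)))
logit = ln(0.4500/0.5500) = -0.2007
θ = b + logit/(a) = 2.1 + (-0.2007)/0.8000 = 1.8492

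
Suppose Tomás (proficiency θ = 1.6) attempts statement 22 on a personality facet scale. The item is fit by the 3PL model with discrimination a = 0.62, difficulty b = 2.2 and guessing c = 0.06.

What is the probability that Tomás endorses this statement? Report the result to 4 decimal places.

P(θ) = c + (1 − c) · 1 / (1 + exp(−a(θ − b)))
Exponent: 0.62 × (1.6 − 2.2) = -0.3720
1/(1 + e^{0.3720}) = 0.4081
P = 0.06 + 0.94 × 0.4081 = 0.4436

0.4436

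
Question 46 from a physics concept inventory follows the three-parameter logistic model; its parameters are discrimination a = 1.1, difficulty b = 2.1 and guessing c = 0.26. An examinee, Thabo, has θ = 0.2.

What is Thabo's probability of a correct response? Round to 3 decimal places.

P(θ) = c + (1 − c) · 1 / (1 + exp(−a(θ − b)))
Exponent: 1.1 × (0.2 − 2.1) = -2.0900
1/(1 + e^{2.0900}) = 0.1101
P = 0.26 + 0.74 × 0.1101 = 0.3415

0.341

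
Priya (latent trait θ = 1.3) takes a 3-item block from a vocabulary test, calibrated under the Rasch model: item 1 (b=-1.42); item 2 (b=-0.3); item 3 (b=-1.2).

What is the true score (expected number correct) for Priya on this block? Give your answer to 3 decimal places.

P(θ) = 1 / (1 + exp(−(θ − b)))
P_1 = 1/(1+e^{-2.7200}) = 0.9382
P_2 = 1/(1+e^{-1.6000}) = 0.8320
P_3 = 1/(1+e^{-2.5000}) = 0.9241
E[score] = 0.9382 + 0.8320 + 0.9241 = 2.6944

2.694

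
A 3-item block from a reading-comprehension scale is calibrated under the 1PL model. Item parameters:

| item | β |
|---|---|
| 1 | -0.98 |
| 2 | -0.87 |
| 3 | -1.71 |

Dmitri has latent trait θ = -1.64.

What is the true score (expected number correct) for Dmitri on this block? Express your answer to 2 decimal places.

1.17

P(θ) = 1 / (1 + exp(−(θ − β)))
P_1 = 1/(1+e^{0.6600}) = 0.3407
P_2 = 1/(1+e^{0.7700}) = 0.3165
P_3 = 1/(1+e^{-0.0700}) = 0.5175
E[score] = 0.3407 + 0.3165 + 0.5175 = 1.1747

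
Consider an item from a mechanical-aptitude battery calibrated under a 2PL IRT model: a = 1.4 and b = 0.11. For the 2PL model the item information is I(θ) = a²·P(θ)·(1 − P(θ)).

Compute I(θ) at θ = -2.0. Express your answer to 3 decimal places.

0.092

P = 1/(1+e^{2.9540}) = 0.0495
P(1−P) = 0.0495 × 0.9505 = 0.0471
I = a² × P(1−P) = 1.4² × 0.0471 = 0.09230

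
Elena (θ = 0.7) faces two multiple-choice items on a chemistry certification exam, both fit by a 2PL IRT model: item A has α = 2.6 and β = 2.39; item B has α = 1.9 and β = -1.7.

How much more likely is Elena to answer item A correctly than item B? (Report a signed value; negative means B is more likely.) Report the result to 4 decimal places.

P(θ) = 1 / (1 + exp(−α(θ − β)))
P_A = 0.0122
P_B = 0.9896
P_A − P_B = -0.9774

-0.9774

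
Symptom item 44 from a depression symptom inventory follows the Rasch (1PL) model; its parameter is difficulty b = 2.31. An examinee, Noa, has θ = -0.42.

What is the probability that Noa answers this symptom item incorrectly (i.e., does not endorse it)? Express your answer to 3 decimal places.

0.939

P(θ) = 1 / (1 + exp(−(θ − b)))
Exponent: (-0.42 − 2.31) = -2.7300
1/(1 + e^{2.7300}) = 0.0612
P = 0.0612
P(incorrect) = 1 − 0.0612 = 0.9388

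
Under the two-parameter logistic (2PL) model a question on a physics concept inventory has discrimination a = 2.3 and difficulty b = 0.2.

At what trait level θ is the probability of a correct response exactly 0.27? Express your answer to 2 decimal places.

-0.23

P(θ) = 1 / (1 + exp(−a(θ − b)))
logit = ln(0.2700/0.7300) = -0.9946
θ = b + logit/(a) = 0.2 + (-0.9946)/2.3000 = -0.2324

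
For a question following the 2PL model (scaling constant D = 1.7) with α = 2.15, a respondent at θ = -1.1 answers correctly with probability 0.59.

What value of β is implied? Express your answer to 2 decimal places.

P(θ) = 1 / (1 + exp(−D·α(θ − β)))
logit(0.59) = ln(0.59/0.41) = 0.3640
β = θ − logit/(1.7·α) = -1.1 − 0.3640/3.6550 = -1.1996

-1.20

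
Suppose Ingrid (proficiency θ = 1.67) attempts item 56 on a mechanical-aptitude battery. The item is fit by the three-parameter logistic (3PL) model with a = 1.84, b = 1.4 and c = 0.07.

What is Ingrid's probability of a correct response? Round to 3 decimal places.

P(θ) = c + (1 − c) · 1 / (1 + exp(−a(θ − b)))
Exponent: 1.84 × (1.67 − 1.4) = 0.4968
1/(1 + e^{-0.4968}) = 0.6217
P = 0.07 + 0.93 × 0.6217 = 0.6482

0.648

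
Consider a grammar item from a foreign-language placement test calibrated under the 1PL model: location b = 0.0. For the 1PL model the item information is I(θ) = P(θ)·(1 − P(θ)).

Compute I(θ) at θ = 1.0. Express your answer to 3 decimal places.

P = 1/(1+e^{-1.0000}) = 0.7311
P(1−P) = 0.7311 × 0.2689 = 0.1966
I = P(1−P) = 0.19661

0.197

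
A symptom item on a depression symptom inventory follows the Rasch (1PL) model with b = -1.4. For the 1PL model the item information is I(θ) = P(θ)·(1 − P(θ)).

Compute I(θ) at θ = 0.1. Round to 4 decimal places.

0.1491

P = 1/(1+e^{-1.5000}) = 0.8176
P(1−P) = 0.8176 × 0.1824 = 0.1491
I = P(1−P) = 0.14915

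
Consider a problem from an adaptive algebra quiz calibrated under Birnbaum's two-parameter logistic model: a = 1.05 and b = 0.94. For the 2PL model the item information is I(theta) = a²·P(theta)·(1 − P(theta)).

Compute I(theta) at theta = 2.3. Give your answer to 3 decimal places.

P = 1/(1+e^{-1.4280}) = 0.8066
P(1−P) = 0.8066 × 0.1934 = 0.1560
I = a² × P(1−P) = 1.05² × 0.1560 = 0.17199

0.172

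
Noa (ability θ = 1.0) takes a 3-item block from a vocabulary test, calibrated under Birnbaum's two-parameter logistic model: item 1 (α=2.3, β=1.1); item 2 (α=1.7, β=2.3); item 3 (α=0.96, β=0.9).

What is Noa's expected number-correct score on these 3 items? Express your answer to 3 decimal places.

1.066

P(θ) = 1 / (1 + exp(−α(θ − β)))
P_1 = 1/(1+e^{0.2300}) = 0.4428
P_2 = 1/(1+e^{2.2100}) = 0.0989
P_3 = 1/(1+e^{-0.0960}) = 0.5240
E[score] = 0.4428 + 0.0989 + 0.5240 = 1.0656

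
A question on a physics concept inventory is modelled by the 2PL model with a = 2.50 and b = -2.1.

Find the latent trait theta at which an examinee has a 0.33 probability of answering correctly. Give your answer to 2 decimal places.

P(theta) = 1 / (1 + exp(−a(theta − b)))
logit = ln(0.3300/0.6700) = -0.7082
theta = b + logit/(a) = -2.1 + (-0.7082)/2.5000 = -2.3833

-2.38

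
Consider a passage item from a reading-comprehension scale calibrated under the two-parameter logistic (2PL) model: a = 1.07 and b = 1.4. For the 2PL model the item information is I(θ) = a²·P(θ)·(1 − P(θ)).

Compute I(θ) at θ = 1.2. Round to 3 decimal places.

P = 1/(1+e^{0.2140}) = 0.4467
P(1−P) = 0.4467 × 0.5533 = 0.2472
I = a² × P(1−P) = 1.07² × 0.2472 = 0.28297

0.283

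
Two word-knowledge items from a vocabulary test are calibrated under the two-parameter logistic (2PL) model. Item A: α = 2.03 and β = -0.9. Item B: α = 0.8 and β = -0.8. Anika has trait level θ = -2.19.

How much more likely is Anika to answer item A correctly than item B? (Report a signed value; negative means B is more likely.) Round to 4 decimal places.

-0.1796

P(θ) = 1 / (1 + exp(−α(θ − β)))
P_A = 0.0679
P_B = 0.2475
P_A − P_B = -0.1796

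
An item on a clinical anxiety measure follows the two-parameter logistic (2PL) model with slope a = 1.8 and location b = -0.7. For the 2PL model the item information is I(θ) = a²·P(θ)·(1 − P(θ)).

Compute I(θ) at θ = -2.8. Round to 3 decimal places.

P = 1/(1+e^{3.7800}) = 0.0223
P(1−P) = 0.0223 × 0.9777 = 0.0218
I = a² × P(1−P) = 1.8² × 0.0218 = 0.07068

0.071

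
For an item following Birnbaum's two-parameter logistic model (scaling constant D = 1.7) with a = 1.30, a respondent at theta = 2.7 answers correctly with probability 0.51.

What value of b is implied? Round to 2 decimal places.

2.68

P(theta) = 1 / (1 + exp(−D·a(theta − b)))
logit(0.51) = ln(0.51/0.49) = 0.0400
b = theta − logit/(1.7·a) = 2.7 − 0.0400/2.2100 = 2.6819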